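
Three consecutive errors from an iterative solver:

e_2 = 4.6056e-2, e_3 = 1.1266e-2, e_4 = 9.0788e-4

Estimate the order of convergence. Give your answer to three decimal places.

p ≈ ln(e_4/e_3) / ln(e_3/e_2)
  = ln(9.0788e-4/1.1266e-2) / ln(1.1266e-2/4.6056e-2)
  = ln(0.0805858) / ln(0.244615)
  = -2.518433 / -1.408070 ≈ 1.788571

1.789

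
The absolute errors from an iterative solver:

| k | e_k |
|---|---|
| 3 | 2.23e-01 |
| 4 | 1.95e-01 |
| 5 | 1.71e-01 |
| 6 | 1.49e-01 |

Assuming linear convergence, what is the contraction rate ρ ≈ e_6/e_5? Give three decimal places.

ρ ≈ e_6/e_5 = 1.49e-01/1.71e-01 = 0.87135

0.871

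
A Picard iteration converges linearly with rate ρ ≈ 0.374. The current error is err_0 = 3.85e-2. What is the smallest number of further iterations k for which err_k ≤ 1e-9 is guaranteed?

After k steps, err_k ≈ 3.85e-2·0.374^k.
Need 0.374^k ≤ 1e-9/3.85e-2 = 2.5974e-08.
k ≥ ln(2.5974e-08)/ln(0.374) = -17.4662/-0.98350 = 17.759.
Smallest integer k = 18.

18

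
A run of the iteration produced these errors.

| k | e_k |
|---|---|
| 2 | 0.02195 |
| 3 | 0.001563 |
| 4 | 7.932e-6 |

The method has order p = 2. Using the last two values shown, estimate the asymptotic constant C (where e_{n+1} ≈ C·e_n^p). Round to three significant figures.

C ≈ e_4 / e_3^2
  = 7.932e-6 / (0.001563)^2
  = 7.932e-6 / 2.44297e-06 ≈ 3.2469

3.25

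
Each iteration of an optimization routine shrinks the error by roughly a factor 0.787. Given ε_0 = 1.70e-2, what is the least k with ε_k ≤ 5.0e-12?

After k steps, ε_k ≈ 1.70e-2·0.787^k.
Need 0.787^k ≤ 5.0e-12/1.70e-2 = 2.94118e-10.
k ≥ ln(2.94118e-10)/ln(0.787) = -21.9470/-0.23953 = 91.625.
Smallest integer k = 92.

92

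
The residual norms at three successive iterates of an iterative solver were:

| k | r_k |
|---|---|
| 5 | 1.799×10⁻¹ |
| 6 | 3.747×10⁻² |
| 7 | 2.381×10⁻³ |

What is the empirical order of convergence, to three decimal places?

p ≈ ln(r_7/r_6) / ln(r_6/r_5)
  = ln(2.381×10⁻³/3.747×10⁻²) / ln(3.747×10⁻²/1.799×10⁻¹)
  = ln(0.0635442) / ln(0.208282)
  = -2.756020 / -1.568862 ≈ 1.756700

1.757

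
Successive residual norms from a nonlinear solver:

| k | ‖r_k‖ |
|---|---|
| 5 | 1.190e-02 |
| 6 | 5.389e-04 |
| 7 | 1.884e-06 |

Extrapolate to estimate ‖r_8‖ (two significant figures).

First estimate the order: p ≈ ln(‖r_7‖/‖r_6‖) / ln(‖r_6‖/‖r_5‖) = ln(1.884e-06/5.389e-04)/ln(5.389e-04/1.190e-02) = ln(0.00349601)/ln(0.0452857) ≈ 1.8276.
Then ‖r_8‖ ≈ ‖r_7‖·(‖r_7‖/‖r_6‖)^p = 1.884e-06·(0.00349601)^1.8276 = 1.884e-06·3.24066e-05 ≈ 6.105e-11.

6.1e-11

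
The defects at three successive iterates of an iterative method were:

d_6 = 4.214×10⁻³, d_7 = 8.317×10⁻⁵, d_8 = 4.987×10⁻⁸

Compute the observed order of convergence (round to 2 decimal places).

1.89

p ≈ ln(d_8/d_7) / ln(d_7/d_6)
  = ln(4.987×10⁻⁸/8.317×10⁻⁵) / ln(8.317×10⁻⁵/4.214×10⁻³)
  = ln(0.000599615) / ln(0.0197366)
  = -7.41922 / -3.92528 ≈ 1.89011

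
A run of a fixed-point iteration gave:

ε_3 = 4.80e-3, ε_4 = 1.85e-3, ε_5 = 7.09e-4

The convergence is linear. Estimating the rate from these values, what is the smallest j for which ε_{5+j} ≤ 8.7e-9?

12

Rate ρ ≈ ε_5/ε_4 = 7.09e-4/1.85e-3 = 0.3832.
After j more steps, ε_{5+j} ≈ 7.09e-4·ρ^j; need ρ^j ≤ 8.7e-9/7.09e-4 = 1.22708e-05.
j ≥ ln(1.22708e-05)/ln(0.3832) = -11.3083/-0.95920 = 11.789.
So 12 more iterations are needed.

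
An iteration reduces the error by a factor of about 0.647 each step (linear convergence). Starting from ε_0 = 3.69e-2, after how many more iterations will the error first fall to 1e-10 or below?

After k steps, ε_k ≈ 3.69e-2·0.647^k.
Need 0.647^k ≤ 1e-10/3.69e-2 = 2.71003e-09.
k ≥ ln(2.71003e-09)/ln(0.647) = -19.7263/-0.43541 = 45.305.
Smallest integer k = 46.

46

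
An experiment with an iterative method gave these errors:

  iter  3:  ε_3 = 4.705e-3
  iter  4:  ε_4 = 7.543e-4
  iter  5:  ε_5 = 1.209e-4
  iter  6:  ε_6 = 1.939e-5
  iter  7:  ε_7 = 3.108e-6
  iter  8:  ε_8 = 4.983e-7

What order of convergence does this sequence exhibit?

Consecutive ratios: ε_8/ε_7 = 4.983e-7/3.108e-6 = 0.160328, ε_7/ε_6 = 3.108e-6/1.939e-5 = 0.160289.
p ≈ ln(0.160328)/ln(0.160289) = -1.8305/-1.8308 ≈ 1.00.
So the convergence is linear (order 1).

1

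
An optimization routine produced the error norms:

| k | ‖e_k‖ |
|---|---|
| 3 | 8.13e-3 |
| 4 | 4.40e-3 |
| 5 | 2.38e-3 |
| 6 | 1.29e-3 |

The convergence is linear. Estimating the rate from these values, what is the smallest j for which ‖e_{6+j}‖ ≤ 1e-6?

Rate ρ ≈ ‖e_6‖/‖e_5‖ = 1.29e-3/2.38e-3 = 0.5420.
After j more steps, ‖e_{6+j}‖ ≈ 1.29e-3·ρ^j; need ρ^j ≤ 1e-6/1.29e-3 = 0.000775194.
j ≥ ln(0.000775194)/ln(0.5420) = -7.1624/-0.61249 = 11.694.
So 12 more iterations are needed.

12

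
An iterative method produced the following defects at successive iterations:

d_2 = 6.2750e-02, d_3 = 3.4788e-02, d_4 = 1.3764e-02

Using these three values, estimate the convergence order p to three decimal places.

p ≈ ln(d_4/d_3) / ln(d_3/d_2)
  = ln(1.3764e-02/3.4788e-02) / ln(3.4788e-02/6.2750e-02)
  = ln(0.395654) / ln(0.55439)
  = -0.927215 / -0.589887 ≈ 1.571852

1.572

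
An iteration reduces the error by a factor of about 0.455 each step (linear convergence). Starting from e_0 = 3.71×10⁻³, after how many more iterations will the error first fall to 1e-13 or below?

After k steps, e_k ≈ 3.71×10⁻³·0.455^k.
Need 0.455^k ≤ 1e-13/3.71×10⁻³ = 2.69542e-11.
k ≥ ln(2.69542e-11)/ln(0.455) = -24.3369/-0.78746 = 30.906.
Smallest integer k = 31.

31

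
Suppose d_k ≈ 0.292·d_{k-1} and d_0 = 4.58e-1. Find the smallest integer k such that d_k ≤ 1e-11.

20

After k steps, d_k ≈ 4.58e-1·0.292^k.
Need 0.292^k ≤ 1e-11/4.58e-1 = 2.18341e-11.
k ≥ ln(2.18341e-11)/ln(0.292) = -24.5475/-1.23100 = 19.941.
Smallest integer k = 20.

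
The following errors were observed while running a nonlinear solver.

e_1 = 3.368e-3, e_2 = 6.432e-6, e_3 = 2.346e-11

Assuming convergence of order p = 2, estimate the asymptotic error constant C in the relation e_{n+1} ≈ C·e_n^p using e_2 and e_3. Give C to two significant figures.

0.57

C ≈ e_3 / e_2^2
  = 2.346e-11 / (6.432e-6)^2
  = 2.346e-11 / 4.13706e-11 ≈ 0.56707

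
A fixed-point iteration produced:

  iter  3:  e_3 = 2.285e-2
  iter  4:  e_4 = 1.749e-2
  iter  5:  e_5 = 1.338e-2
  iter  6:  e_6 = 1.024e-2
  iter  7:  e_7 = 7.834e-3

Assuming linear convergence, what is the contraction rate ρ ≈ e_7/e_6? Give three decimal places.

0.765

ρ ≈ e_7/e_6 = 7.834e-3/1.024e-2 = 0.76504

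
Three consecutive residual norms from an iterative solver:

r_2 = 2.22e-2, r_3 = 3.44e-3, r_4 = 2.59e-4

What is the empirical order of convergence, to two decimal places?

p ≈ ln(r_4/r_3) / ln(r_3/r_2)
  = ln(2.59e-4/3.44e-3) / ln(3.44e-3/2.22e-2)
  = ln(0.0752907) / ln(0.154955)
  = -2.58640 / -1.86462 ≈ 1.38709

1.39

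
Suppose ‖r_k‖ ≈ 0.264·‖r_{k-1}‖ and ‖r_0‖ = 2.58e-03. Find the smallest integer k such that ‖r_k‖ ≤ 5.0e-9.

After k steps, ‖r_k‖ ≈ 2.58e-03·0.264^k.
Need 0.264^k ≤ 5.0e-9/2.58e-03 = 1.93798e-06.
k ≥ ln(1.93798e-06)/ln(0.264) = -13.1539/-1.33181 = 9.877.
Smallest integer k = 10.

10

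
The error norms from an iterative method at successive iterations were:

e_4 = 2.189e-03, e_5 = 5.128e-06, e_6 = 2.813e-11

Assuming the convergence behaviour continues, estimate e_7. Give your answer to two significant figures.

8.5e-22

First estimate the order: p ≈ ln(e_6/e_5) / ln(e_5/e_4) = ln(2.813e-11/5.128e-06)/ln(5.128e-06/2.189e-03) = ln(5.48557e-06)/ln(0.00234262) ≈ 2.0001.
Then e_7 ≈ e_6·(e_6/e_5)^p = 2.813e-11·(5.48557e-06)^2.0001 = 2.813e-11·3.0055e-11 ≈ 8.454e-22.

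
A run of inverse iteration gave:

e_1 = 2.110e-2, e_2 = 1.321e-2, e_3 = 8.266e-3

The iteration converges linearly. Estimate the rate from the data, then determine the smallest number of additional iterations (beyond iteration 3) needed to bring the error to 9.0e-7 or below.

Rate ρ ≈ e_3/e_2 = 8.266e-3/1.321e-2 = 0.6257.
After j more steps, e_{3+j} ≈ 8.266e-3·ρ^j; need ρ^j ≤ 9.0e-7/8.266e-3 = 0.00010888.
j ≥ ln(0.00010888)/ln(0.6257) = -9.1253/-0.46888 = 19.462.
So 20 more iterations are needed.

20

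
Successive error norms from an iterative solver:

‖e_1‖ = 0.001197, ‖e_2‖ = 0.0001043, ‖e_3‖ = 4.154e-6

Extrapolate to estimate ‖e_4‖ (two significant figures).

First estimate the order: p ≈ ln(‖e_3‖/‖e_2‖) / ln(‖e_2‖/‖e_1‖) = ln(4.154e-6/0.0001043)/ln(0.0001043/0.001197) = ln(0.0398274)/ln(0.0871345) ≈ 1.3208.
Then ‖e_4‖ ≈ ‖e_3‖·(‖e_3‖/‖e_2‖)^p = 4.154e-6·(0.0398274)^1.3208 = 4.154e-6·0.0141619 ≈ 5.883e-08.

5.9e-8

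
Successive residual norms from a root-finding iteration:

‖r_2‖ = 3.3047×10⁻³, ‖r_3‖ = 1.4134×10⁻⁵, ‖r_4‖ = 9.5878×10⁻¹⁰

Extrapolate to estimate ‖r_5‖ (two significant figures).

4.4e-17

First estimate the order: p ≈ ln(‖r_4‖/‖r_3‖) / ln(‖r_3‖/‖r_2‖) = ln(9.5878×10⁻¹⁰/1.4134×10⁻⁵)/ln(1.4134×10⁻⁵/3.3047×10⁻³) = ln(6.7835e-05)/ln(0.00427694) ≈ 1.7597.
Then ‖r_5‖ ≈ ‖r_4‖·(‖r_4‖/‖r_3‖)^p = 9.5878×10⁻¹⁰·(6.7835e-05)^1.7597 = 9.5878×10⁻¹⁰·4.61965e-08 ≈ 4.429e-17.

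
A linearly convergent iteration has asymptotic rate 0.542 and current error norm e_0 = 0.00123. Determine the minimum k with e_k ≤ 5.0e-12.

32

After k steps, e_k ≈ 0.00123·0.542^k.
Need 0.542^k ≤ 5.0e-12/0.00123 = 4.06504e-09.
k ≥ ln(4.06504e-09)/ln(0.542) = -19.3208/-0.61249 = 31.545.
Smallest integer k = 32.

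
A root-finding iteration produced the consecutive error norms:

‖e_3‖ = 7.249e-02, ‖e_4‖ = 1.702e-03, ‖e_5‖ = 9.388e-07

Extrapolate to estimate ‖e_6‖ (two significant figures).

First estimate the order: p ≈ ln(‖e_5‖/‖e_4‖) / ln(‖e_4‖/‖e_3‖) = ln(9.388e-07/1.702e-03)/ln(1.702e-03/7.249e-02) = ln(0.000551586)/ln(0.0234791) ≈ 1.9998.
Then ‖e_6‖ ≈ ‖e_5‖·(‖e_5‖/‖e_4‖)^p = 9.388e-07·(0.000551586)^1.9998 = 9.388e-07·3.04704e-07 ≈ 2.861e-13.

2.9e-13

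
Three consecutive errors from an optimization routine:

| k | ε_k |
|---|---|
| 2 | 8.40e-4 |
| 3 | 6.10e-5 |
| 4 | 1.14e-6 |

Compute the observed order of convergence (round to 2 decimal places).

p ≈ ln(ε_4/ε_3) / ln(ε_3/ε_2)
  = ln(1.14e-6/6.10e-5) / ln(6.10e-5/8.40e-4)
  = ln(0.0186885) / ln(0.072619)
  = -3.97985 / -2.62253 ≈ 1.51756

1.52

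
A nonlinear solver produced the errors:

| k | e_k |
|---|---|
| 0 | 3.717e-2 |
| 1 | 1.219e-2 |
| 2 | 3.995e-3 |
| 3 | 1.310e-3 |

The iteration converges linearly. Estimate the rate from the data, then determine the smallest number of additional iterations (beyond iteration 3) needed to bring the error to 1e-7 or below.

9

Rate ρ ≈ e_3/e_2 = 1.310e-3/3.995e-3 = 0.3279.
After j more steps, e_{3+j} ≈ 1.310e-3·ρ^j; need ρ^j ≤ 1e-7/1.310e-3 = 7.63359e-05.
j ≥ ln(7.63359e-05)/ln(0.3279) = -9.4804/-1.11505 = 8.502.
So 9 more iterations are needed.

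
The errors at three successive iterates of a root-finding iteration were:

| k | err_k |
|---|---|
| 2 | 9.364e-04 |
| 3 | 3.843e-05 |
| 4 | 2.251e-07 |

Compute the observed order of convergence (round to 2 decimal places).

1.61

p ≈ ln(err_4/err_3) / ln(err_3/err_2)
  = ln(2.251e-07/3.843e-05) / ln(3.843e-05/9.364e-04)
  = ln(0.0058574) / ln(0.0410402)
  = -5.14005 / -3.19320 ≈ 1.60969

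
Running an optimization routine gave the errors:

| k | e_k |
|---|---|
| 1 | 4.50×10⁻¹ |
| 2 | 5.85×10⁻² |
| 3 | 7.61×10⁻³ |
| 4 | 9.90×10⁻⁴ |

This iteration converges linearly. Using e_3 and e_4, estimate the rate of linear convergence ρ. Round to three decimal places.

0.130

ρ ≈ e_4/e_3 = 9.90×10⁻⁴/7.61×10⁻³ = 0.13009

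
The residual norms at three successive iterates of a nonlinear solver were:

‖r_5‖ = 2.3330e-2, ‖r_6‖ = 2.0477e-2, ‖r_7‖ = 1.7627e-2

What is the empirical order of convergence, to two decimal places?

p ≈ ln(‖r_7‖/‖r_6‖) / ln(‖r_6‖/‖r_5‖)
  = ln(1.7627e-2/2.0477e-2) / ln(2.0477e-2/2.3330e-2)
  = ln(0.860819) / ln(0.877711)
  = -0.14987 / -0.13044 ≈ 1.14896

1.15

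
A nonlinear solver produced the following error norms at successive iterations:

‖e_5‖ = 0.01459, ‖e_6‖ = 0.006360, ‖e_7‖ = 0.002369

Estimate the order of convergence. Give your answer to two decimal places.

p ≈ ln(‖e_7‖/‖e_6‖) / ln(‖e_6‖/‖e_5‖)
  = ln(0.002369/0.006360) / ln(0.006360/0.01459)
  = ln(0.372484) / ln(0.435915)
  = -0.98756 / -0.83031 ≈ 1.18939

1.19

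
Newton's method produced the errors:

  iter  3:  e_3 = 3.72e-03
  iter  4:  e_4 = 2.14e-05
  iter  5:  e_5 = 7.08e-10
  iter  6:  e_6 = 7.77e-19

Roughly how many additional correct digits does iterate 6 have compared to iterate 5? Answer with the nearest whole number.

Digits gained ≈ log₁₀(e_5/e_6) = log₁₀(7.08e-10/7.77e-19) = log₁₀(9.11197e+08) ≈ 8.960.

9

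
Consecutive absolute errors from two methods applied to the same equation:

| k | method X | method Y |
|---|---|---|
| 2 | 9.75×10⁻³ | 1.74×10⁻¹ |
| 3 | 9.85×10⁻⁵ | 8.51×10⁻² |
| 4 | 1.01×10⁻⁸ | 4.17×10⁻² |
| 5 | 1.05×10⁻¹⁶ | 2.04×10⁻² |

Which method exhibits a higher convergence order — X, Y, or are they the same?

Method X: p ≈ ln(1.05×10⁻¹⁶/1.01×10⁻⁸)/ln(1.01×10⁻⁸/9.85×10⁻⁵) ≈ 2.00.
Method Y: p ≈ ln(2.04×10⁻²/4.17×10⁻²)/ln(4.17×10⁻²/8.51×10⁻²) ≈ 1.00.
Method X has the higher order (≈2.0 vs ≈1.0).

X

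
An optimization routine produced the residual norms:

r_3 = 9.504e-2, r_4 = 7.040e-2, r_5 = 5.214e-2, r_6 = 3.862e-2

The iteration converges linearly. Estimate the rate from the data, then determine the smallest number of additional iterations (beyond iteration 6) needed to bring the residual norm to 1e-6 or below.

36

Rate ρ ≈ r_6/r_5 = 3.862e-2/5.214e-2 = 0.7407.
After j more steps, r_{6+j} ≈ 3.862e-2·ρ^j; need ρ^j ≤ 1e-6/3.862e-2 = 2.58933e-05.
j ≥ ln(2.58933e-05)/ln(0.7407) = -10.5615/-0.30016 = 35.186.
So 36 more iterations are needed.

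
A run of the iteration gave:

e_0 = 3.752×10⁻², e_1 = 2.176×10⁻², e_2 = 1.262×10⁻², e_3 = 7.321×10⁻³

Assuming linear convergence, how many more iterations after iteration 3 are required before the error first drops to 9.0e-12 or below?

Rate ρ ≈ e_3/e_2 = 7.321×10⁻³/1.262×10⁻² = 0.5801.
After j more steps, e_{3+j} ≈ 7.321×10⁻³·ρ^j; need ρ^j ≤ 9.0e-12/7.321×10⁻³ = 1.22934e-09.
j ≥ ln(1.22934e-09)/ln(0.5801) = -20.5168/-0.54455 = 37.677.
So 38 more iterations are needed.

38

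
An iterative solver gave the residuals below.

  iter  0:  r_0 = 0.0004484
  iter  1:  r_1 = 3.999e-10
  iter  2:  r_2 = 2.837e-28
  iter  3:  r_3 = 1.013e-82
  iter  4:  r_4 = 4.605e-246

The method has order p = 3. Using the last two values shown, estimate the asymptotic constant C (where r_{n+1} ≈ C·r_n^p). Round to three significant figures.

4.43

C ≈ r_4 / r_3^3
  = 4.605e-246 / (1.013e-82)^3
  = 4.605e-246 / 1.03951e-246 ≈ 4.43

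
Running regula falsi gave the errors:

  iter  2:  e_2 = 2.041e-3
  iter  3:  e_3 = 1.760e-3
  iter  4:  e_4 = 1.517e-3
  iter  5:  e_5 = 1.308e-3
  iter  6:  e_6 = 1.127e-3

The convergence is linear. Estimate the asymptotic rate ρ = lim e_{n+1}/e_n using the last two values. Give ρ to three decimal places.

ρ ≈ e_6/e_5 = 1.127e-3/1.308e-3 = 0.86162

0.862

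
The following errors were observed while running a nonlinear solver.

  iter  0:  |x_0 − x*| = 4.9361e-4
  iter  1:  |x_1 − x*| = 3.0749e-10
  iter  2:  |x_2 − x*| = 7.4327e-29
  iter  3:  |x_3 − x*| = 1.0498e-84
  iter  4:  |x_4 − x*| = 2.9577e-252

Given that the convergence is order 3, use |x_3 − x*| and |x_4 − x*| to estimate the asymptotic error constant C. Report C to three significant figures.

C ≈ |x_4 − x*| / |x_3 − x*|^3
  = 2.9577e-252 / (1.0498e-84)^3
  = 2.9577e-252 / 1.15696e-252 ≈ 2.5564

2.56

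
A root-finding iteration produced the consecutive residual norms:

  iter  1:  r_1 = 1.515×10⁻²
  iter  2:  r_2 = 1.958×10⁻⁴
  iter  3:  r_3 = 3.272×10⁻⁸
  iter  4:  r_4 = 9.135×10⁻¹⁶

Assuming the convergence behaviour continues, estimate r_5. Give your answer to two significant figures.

First estimate the order: p ≈ ln(r_4/r_3) / ln(r_3/r_2) = ln(9.135×10⁻¹⁶/3.272×10⁻⁸)/ln(3.272×10⁻⁸/1.958×10⁻⁴) = ln(2.79187e-08)/ln(0.000167109) ≈ 2.0000.
Then r_5 ≈ r_4·(r_4/r_3)^p = 9.135×10⁻¹⁶·(2.79187e-08)^2.0000 = 9.135×10⁻¹⁶·7.79454e-16 ≈ 7.12e-31.

7.1e-31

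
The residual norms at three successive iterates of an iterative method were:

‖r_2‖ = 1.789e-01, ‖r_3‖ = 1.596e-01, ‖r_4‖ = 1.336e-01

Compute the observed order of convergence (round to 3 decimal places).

1.558

p ≈ ln(‖r_4‖/‖r_3‖) / ln(‖r_3‖/‖r_2‖)
  = ln(1.336e-01/1.596e-01) / ln(1.596e-01/1.789e-01)
  = ln(0.837093) / ln(0.892119)
  = -0.177820 / -0.114156 ≈ 1.557693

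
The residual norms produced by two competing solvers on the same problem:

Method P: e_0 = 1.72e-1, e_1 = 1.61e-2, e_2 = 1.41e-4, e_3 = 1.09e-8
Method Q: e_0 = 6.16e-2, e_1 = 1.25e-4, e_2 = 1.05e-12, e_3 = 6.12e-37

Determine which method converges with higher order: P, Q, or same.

Method P: p ≈ ln(1.09e-8/1.41e-4)/ln(1.41e-4/1.61e-2) ≈ 2.00.
Method Q: p ≈ ln(6.12e-37/1.05e-12)/ln(1.05e-12/1.25e-4) ≈ 3.00.
Method Q has the higher order (≈3.0 vs ≈2.0).

Q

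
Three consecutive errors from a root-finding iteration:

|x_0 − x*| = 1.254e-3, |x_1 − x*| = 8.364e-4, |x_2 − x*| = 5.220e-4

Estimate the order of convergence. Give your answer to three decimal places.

1.164

p ≈ ln(|x_2 − x*|/|x_1 − x*|) / ln(|x_1 − x*|/|x_0 − x*|)
  = ln(5.220e-4/8.364e-4) / ln(8.364e-4/1.254e-3)
  = ln(0.624103) / ln(0.666986)
  = -0.471440 / -0.404986 ≈ 1.164090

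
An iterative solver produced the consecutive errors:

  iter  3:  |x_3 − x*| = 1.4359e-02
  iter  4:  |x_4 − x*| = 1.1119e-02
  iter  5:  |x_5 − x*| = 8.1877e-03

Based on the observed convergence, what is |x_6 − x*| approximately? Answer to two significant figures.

5.7e-3

First estimate the order: p ≈ ln(|x_5 − x*|/|x_4 − x*|) / ln(|x_4 − x*|/|x_3 − x*|) = ln(8.1877e-03/1.1119e-02)/ln(1.1119e-02/1.4359e-02) = ln(0.73637)/ln(0.774358) ≈ 1.1967.
Then |x_6 − x*| ≈ |x_5 − x*|·(|x_5 − x*|/|x_4 − x*|)^p = 8.1877e-03·(0.73637)^1.1967 = 8.1877e-03·0.693352 ≈ 0.005677.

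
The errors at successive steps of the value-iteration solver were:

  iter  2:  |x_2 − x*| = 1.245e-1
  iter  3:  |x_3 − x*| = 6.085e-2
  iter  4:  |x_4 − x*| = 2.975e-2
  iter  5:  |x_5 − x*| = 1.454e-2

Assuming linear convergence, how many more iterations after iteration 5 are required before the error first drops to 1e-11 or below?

Rate ρ ≈ |x_5 − x*|/|x_4 − x*| = 1.454e-2/2.975e-2 = 0.4887.
After j more steps, |x_{5+j} − x*| ≈ 1.454e-2·ρ^j; need ρ^j ≤ 1e-11/1.454e-2 = 6.87758e-10.
j ≥ ln(6.87758e-10)/ln(0.4887) = -21.0976/-0.71601 = 29.466.
So 30 more iterations are needed.

30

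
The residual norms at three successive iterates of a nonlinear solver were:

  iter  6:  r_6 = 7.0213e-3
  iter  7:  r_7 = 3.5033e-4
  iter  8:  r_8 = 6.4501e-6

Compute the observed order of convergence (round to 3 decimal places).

1.333

p ≈ ln(r_8/r_7) / ln(r_7/r_6)
  = ln(6.4501e-6/3.5033e-4) / ln(3.5033e-4/7.0213e-3)
  = ln(0.0184115) / ln(0.0498953)
  = -3.994780 / -2.997828 ≈ 1.332558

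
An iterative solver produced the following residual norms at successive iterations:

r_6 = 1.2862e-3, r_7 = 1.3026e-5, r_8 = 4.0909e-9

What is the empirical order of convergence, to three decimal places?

p ≈ ln(r_8/r_7) / ln(r_7/r_6)
  = ln(4.0909e-9/1.3026e-5) / ln(1.3026e-5/1.2862e-3)
  = ln(0.000314057) / ln(0.0101275)
  = -8.065936 / -4.592501 ≈ 1.756328

1.756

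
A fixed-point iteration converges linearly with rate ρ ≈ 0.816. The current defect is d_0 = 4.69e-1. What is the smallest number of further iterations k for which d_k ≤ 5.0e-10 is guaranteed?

102

After k steps, d_k ≈ 4.69e-1·0.816^k.
Need 0.816^k ≤ 5.0e-10/4.69e-1 = 1.0661e-09.
k ≥ ln(1.0661e-09)/ln(0.816) = -20.6593/-0.20334 = 101.600.
Smallest integer k = 102.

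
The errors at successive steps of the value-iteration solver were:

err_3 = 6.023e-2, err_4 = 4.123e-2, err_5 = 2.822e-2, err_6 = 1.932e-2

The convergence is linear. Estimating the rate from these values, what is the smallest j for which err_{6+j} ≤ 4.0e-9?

41

Rate ρ ≈ err_6/err_5 = 1.932e-2/2.822e-2 = 0.6846.
After j more steps, err_{6+j} ≈ 1.932e-2·ρ^j; need ρ^j ≤ 4.0e-9/1.932e-2 = 2.07039e-07.
j ≥ ln(2.07039e-07)/ln(0.6846) = -15.3904/-0.37892 = 40.616.
So 41 more iterations are needed.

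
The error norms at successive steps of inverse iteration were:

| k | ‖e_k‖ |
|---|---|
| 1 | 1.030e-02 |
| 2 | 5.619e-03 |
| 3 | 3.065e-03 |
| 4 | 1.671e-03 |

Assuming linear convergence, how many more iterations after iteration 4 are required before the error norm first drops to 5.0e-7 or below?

14

Rate ρ ≈ ‖e_4‖/‖e_3‖ = 1.671e-03/3.065e-03 = 0.5452.
After j more steps, ‖e_{4+j}‖ ≈ 1.671e-03·ρ^j; need ρ^j ≤ 5.0e-7/1.671e-03 = 0.000299222.
j ≥ ln(0.000299222)/ln(0.5452) = -8.1143/-0.60660 = 13.377.
So 14 more iterations are needed.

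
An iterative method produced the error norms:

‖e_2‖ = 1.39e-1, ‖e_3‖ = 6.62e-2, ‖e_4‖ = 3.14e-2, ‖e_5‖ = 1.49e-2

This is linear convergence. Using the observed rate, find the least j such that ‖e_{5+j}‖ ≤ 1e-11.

29

Rate ρ ≈ ‖e_5‖/‖e_4‖ = 1.49e-2/3.14e-2 = 0.4745.
After j more steps, ‖e_{5+j}‖ ≈ 1.49e-2·ρ^j; need ρ^j ≤ 1e-11/1.49e-2 = 6.71141e-10.
j ≥ ln(6.71141e-10)/ln(0.4745) = -21.1220/-0.74549 = 28.333.
So 29 more iterations are needed.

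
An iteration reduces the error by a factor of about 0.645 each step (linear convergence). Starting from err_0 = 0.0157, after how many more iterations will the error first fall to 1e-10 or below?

After k steps, err_k ≈ 0.0157·0.645^k.
Need 0.645^k ≤ 1e-10/0.0157 = 6.36943e-09.
k ≥ ln(6.36943e-09)/ln(0.645) = -18.8718/-0.43850 = 43.037.
Smallest integer k = 44.

44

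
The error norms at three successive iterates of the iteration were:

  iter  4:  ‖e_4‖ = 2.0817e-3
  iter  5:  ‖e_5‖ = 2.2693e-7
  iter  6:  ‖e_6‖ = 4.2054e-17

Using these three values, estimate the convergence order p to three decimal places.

p ≈ ln(‖e_6‖/‖e_5‖) / ln(‖e_5‖/‖e_4‖)
  = ln(4.2054e-17/2.2693e-7) / ln(2.2693e-7/2.0817e-3)
  = ln(1.85317e-10) / ln(0.000109012)
  = -22.408953 / -9.124053 ≈ 2.456031

2.456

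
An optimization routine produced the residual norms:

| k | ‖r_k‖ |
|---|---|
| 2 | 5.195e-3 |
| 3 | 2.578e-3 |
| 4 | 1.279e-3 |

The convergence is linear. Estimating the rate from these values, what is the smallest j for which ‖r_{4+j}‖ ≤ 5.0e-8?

15

Rate ρ ≈ ‖r_4‖/‖r_3‖ = 1.279e-3/2.578e-3 = 0.4961.
After j more steps, ‖r_{4+j}‖ ≈ 1.279e-3·ρ^j; need ρ^j ≤ 5.0e-8/1.279e-3 = 3.9093e-05.
j ≥ ln(3.9093e-05)/ln(0.4961) = -10.1496/-0.70098 = 14.479.
So 15 more iterations are needed.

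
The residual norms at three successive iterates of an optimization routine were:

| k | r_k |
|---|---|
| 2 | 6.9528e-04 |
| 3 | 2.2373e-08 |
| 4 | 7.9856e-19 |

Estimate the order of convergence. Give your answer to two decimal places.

2.33

p ≈ ln(r_4/r_3) / ln(r_3/r_2)
  = ln(7.9856e-19/2.2373e-08) / ln(2.2373e-08/6.9528e-04)
  = ln(3.5693e-11) / ln(3.21784e-05)
  = -24.05607 / -10.34422 ≈ 2.32556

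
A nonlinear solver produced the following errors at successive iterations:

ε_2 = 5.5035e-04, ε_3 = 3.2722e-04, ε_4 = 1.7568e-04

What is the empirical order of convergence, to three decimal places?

1.196

p ≈ ln(ε_4/ε_3) / ln(ε_3/ε_2)
  = ln(1.7568e-04/3.2722e-04) / ln(3.2722e-04/5.5035e-04)
  = ln(0.536886) / ln(0.594567)
  = -0.621969 / -0.519922 ≈ 1.196274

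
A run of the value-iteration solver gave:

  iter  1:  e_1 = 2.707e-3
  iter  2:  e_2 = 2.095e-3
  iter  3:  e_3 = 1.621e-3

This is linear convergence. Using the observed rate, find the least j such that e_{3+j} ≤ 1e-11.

Rate ρ ≈ e_3/e_2 = 1.621e-3/2.095e-3 = 0.7737.
After j more steps, e_{3+j} ≈ 1.621e-3·ρ^j; need ρ^j ≤ 1e-11/1.621e-3 = 6.16903e-09.
j ≥ ln(6.16903e-09)/ln(0.7737) = -18.9037/-0.25657 = 73.679.
So 74 more iterations are needed.

74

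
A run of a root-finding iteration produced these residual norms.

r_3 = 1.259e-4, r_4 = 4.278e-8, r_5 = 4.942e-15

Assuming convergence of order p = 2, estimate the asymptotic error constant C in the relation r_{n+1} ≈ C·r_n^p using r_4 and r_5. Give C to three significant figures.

2.70

C ≈ r_5 / r_4^2
  = 4.942e-15 / (4.278e-8)^2
  = 4.942e-15 / 1.83013e-15 ≈ 2.7004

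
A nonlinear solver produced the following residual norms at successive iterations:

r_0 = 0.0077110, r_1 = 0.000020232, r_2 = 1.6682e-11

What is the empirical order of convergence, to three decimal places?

2.357

p ≈ ln(r_2/r_1) / ln(r_1/r_0)
  = ln(1.6682e-11/0.000020232) / ln(0.000020232/0.0077110)
  = ln(8.24535e-07) / ln(0.00262378)
  = -14.008446 / -5.943139 ≈ 2.357079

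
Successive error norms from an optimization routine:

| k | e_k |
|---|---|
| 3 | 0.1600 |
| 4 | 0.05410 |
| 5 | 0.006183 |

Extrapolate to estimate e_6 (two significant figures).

First estimate the order: p ≈ ln(e_5/e_4) / ln(e_4/e_3) = ln(0.006183/0.05410)/ln(0.05410/0.1600) = ln(0.114288)/ln(0.338125) ≈ 2.0003.
Then e_6 ≈ e_5·(e_5/e_4)^p = 0.006183·(0.114288)^2.0003 = 0.006183·0.0130533 ≈ 8.071e-05.

8.1e-5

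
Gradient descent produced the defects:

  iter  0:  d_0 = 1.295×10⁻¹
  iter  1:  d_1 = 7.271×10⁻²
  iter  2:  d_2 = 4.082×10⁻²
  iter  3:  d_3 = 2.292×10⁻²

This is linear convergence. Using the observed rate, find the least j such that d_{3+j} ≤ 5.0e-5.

Rate ρ ≈ d_3/d_2 = 2.292×10⁻²/4.082×10⁻² = 0.5615.
After j more steps, d_{3+j} ≈ 2.292×10⁻²·ρ^j; need ρ^j ≤ 5.0e-5/2.292×10⁻² = 0.0021815.
j ≥ ln(0.0021815)/ln(0.5615) = -6.1277/-0.57714 = 10.617.
So 11 more iterations are needed.

11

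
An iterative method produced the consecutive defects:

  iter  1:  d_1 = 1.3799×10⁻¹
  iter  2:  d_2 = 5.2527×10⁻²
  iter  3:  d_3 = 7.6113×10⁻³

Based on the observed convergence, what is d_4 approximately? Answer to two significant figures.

1.6e-4

First estimate the order: p ≈ ln(d_3/d_2) / ln(d_2/d_1) = ln(7.6113×10⁻³/5.2527×10⁻²)/ln(5.2527×10⁻²/1.3799×10⁻¹) = ln(0.144903)/ln(0.380658) ≈ 2.0000.
Then d_4 ≈ d_3·(d_3/d_2)^p = 7.6113×10⁻³·(0.144903)^2.0000 = 7.6113×10⁻³·0.0209969 ≈ 0.0001598.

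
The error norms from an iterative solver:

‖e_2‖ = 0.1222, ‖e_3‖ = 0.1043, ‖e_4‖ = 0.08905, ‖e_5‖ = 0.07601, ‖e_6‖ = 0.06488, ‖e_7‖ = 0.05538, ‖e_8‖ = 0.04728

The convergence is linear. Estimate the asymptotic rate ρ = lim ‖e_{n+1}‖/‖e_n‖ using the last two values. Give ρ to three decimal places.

0.854

ρ ≈ ‖e_8‖/‖e_7‖ = 0.04728/0.05538 = 0.85374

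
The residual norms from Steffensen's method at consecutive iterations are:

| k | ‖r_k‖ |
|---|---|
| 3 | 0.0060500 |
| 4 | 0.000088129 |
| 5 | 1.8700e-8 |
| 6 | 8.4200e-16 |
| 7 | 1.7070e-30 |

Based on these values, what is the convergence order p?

2

Consecutive ratios: ‖r_7‖/‖r_6‖ = 1.7070e-30/8.4200e-16 = 2.02732e-15, ‖r_6‖/‖r_5‖ = 8.4200e-16/1.8700e-8 = 4.50267e-08.
p ≈ ln(2.02732e-15)/ln(4.50267e-08) = -33.8321/-16.9160 ≈ 2.00.
So the convergence is quadratic (order 2).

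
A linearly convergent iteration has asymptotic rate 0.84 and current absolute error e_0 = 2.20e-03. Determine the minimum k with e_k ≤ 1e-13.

After k steps, e_k ≈ 2.20e-03·0.84^k.
Need 0.84^k ≤ 1e-13/2.20e-03 = 4.54545e-11.
k ≥ ln(4.54545e-11)/ln(0.84) = -23.8143/-0.17435 = 136.589.
Smallest integer k = 137.

137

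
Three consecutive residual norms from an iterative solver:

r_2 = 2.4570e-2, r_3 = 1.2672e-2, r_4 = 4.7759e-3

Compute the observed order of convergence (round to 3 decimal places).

p ≈ ln(r_4/r_3) / ln(r_3/r_2)
  = ln(4.7759e-3/1.2672e-2) / ln(1.2672e-2/2.4570e-2)
  = ln(0.376886) / ln(0.515751)
  = -0.975813 / -0.662131 ≈ 1.473746

1.474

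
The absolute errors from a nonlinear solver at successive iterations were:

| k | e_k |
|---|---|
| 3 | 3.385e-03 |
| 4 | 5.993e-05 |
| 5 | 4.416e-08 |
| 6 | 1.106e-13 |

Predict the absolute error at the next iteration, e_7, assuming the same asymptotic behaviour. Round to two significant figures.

1.1e-23

First estimate the order: p ≈ ln(e_6/e_5) / ln(e_5/e_4) = ln(1.106e-13/4.416e-08)/ln(4.416e-08/5.993e-05) = ln(2.50453e-06)/ln(0.00073686) ≈ 1.7881.
Then e_7 ≈ e_6·(e_6/e_5)^p = 1.106e-13·(2.50453e-06)^1.7881 = 1.106e-13·9.64634e-11 ≈ 1.067e-23.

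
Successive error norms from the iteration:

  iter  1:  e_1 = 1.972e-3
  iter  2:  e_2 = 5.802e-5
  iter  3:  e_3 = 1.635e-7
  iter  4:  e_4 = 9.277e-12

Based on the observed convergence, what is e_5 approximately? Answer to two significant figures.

First estimate the order: p ≈ ln(e_4/e_3) / ln(e_3/e_2) = ln(9.277e-12/1.635e-7)/ln(1.635e-7/5.802e-5) = ln(5.67401e-05)/ln(0.00281799) ≈ 1.6651.
Then e_5 ≈ e_4·(e_4/e_3)^p = 9.277e-12·(5.67401e-05)^1.6651 = 9.277e-12·8.50751e-08 ≈ 7.892e-19.

7.9e-19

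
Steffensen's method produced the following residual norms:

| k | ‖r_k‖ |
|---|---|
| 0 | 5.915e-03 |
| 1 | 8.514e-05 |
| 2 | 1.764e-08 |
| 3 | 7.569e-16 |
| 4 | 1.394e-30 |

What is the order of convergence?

Consecutive ratios: ‖r_4‖/‖r_3‖ = 1.394e-30/7.569e-16 = 1.84172e-15, ‖r_3‖/‖r_2‖ = 7.569e-16/1.764e-08 = 4.29082e-08.
p ≈ ln(1.84172e-15)/ln(4.29082e-08) = -33.9281/-16.9642 ≈ 2.00.
So the convergence is quadratic (order 2).

2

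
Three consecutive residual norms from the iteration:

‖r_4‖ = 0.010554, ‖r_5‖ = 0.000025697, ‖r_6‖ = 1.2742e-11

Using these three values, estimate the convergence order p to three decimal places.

p ≈ ln(‖r_6‖/‖r_5‖) / ln(‖r_5‖/‖r_4‖)
  = ln(1.2742e-11/0.000025697) / ln(0.000025697/0.010554)
  = ln(4.95856e-07) / ln(0.00243481)
  = -14.516980 / -6.017887 ≈ 2.412305

2.412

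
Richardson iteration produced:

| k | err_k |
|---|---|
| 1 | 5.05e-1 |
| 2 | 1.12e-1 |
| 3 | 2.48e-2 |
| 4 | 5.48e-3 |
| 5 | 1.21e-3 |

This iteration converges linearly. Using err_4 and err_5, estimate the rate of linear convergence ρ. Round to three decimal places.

0.221

ρ ≈ err_5/err_4 = 1.21e-3/5.48e-3 = 0.22080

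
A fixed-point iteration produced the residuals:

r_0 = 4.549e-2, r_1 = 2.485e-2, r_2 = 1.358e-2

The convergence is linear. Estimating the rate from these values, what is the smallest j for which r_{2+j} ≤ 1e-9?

Rate ρ ≈ r_2/r_1 = 1.358e-2/2.485e-2 = 0.5465.
After j more steps, r_{2+j} ≈ 1.358e-2·ρ^j; need ρ^j ≤ 1e-9/1.358e-2 = 7.36377e-08.
j ≥ ln(7.36377e-08)/ln(0.5465) = -16.4241/-0.60422 = 27.182.
So 28 more iterations are needed.

28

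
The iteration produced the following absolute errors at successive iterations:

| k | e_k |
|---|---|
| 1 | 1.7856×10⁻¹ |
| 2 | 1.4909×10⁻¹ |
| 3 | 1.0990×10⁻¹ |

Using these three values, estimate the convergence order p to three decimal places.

1.691

p ≈ ln(e_3/e_2) / ln(e_2/e_1)
  = ln(1.0990×10⁻¹/1.4909×10⁻¹) / ln(1.4909×10⁻¹/1.7856×10⁻¹)
  = ln(0.737139) / ln(0.834957)
  = -0.304979 / -0.180375 ≈ 1.690805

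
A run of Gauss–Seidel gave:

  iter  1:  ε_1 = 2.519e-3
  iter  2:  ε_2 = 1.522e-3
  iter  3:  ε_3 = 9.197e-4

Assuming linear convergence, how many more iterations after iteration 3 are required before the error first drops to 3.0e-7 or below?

Rate ρ ≈ ε_3/ε_2 = 9.197e-4/1.522e-3 = 0.6043.
After j more steps, ε_{3+j} ≈ 9.197e-4·ρ^j; need ρ^j ≤ 3.0e-7/9.197e-4 = 0.000326193.
j ≥ ln(0.000326193)/ln(0.6043) = -8.0280/-0.50368 = 15.939.
So 16 more iterations are needed.

16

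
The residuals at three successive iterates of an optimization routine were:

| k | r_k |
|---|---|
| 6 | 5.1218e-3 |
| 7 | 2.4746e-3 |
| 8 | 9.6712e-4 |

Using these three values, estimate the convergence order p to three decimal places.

p ≈ ln(r_8/r_7) / ln(r_7/r_6)
  = ln(9.6712e-4/2.4746e-3) / ln(2.4746e-3/5.1218e-3)
  = ln(0.390819) / ln(0.48315)
  = -0.939511 / -0.727428 ≈ 1.291552

1.292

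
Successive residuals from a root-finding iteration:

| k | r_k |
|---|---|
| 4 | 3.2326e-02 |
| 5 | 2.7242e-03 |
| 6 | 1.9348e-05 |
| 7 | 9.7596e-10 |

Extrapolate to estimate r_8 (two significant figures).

First estimate the order: p ≈ ln(r_7/r_6) / ln(r_6/r_5) = ln(9.7596e-10/1.9348e-05)/ln(1.9348e-05/2.7242e-03) = ln(5.04424e-05)/ln(0.00710227) ≈ 2.0000.
Then r_8 ≈ r_7·(r_7/r_6)^p = 9.7596e-10·(5.04424e-05)^2.0000 = 9.7596e-10·2.54444e-09 ≈ 2.483e-18.

2.5e-18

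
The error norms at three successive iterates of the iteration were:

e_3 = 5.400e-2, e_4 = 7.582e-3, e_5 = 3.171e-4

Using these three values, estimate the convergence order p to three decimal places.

1.617

p ≈ ln(e_5/e_4) / ln(e_4/e_3)
  = ln(3.171e-4/7.582e-3) / ln(7.582e-3/5.400e-2)
  = ln(0.0418227) / ln(0.140407)
  = -3.174316 / -1.963210 ≈ 1.616901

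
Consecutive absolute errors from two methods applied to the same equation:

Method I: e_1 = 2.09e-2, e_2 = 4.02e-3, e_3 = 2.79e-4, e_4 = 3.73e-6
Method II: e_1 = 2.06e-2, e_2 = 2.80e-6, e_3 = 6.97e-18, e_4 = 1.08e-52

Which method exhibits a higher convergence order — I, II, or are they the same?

Method I: p ≈ ln(3.73e-6/2.79e-4)/ln(2.79e-4/4.02e-3) ≈ 1.62.
Method II: p ≈ ln(1.08e-52/6.97e-18)/ln(6.97e-18/2.80e-6) ≈ 3.00.
Method II has the higher order (≈3.0 vs ≈1.6).

II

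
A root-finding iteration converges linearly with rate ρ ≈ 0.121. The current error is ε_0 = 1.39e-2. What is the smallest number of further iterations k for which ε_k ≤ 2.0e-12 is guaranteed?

After k steps, ε_k ≈ 1.39e-2·0.121^k.
Need 0.121^k ≤ 2.0e-12/1.39e-2 = 1.43885e-10.
k ≥ ln(1.43885e-10)/ln(0.121) = -22.6620/-2.11196 = 10.730.
Smallest integer k = 11.

11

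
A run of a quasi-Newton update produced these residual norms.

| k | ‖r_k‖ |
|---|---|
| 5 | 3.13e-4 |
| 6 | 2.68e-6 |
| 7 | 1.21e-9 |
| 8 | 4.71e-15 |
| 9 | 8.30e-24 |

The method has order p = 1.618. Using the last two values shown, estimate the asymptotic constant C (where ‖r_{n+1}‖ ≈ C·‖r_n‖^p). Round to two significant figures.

C ≈ ‖r_9‖ / ‖r_8‖^1.618
  = 8.30e-24 / (4.71e-15)^1.618
  = 8.30e-24 / 6.59095e-24 ≈ 1.2593

1.3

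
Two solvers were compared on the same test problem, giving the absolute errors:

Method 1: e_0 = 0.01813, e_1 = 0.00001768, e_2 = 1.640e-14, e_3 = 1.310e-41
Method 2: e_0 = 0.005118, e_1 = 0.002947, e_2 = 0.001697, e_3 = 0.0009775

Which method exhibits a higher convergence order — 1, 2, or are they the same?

Method 1: p ≈ ln(1.310e-41/1.640e-14)/ln(1.640e-14/0.00001768) ≈ 3.00.
Method 2: p ≈ ln(0.0009775/0.001697)/ln(0.001697/0.002947) ≈ 1.00.
Method 1 has the higher order (≈3.0 vs ≈1.0).

1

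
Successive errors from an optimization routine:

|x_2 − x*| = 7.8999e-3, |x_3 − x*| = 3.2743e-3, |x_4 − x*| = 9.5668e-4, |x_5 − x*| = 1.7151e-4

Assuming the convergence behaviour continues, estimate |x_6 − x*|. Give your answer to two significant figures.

1.6e-5

First estimate the order: p ≈ ln(|x_5 − x*|/|x_4 − x*|) / ln(|x_4 − x*|/|x_3 − x*|) = ln(1.7151e-4/9.5668e-4)/ln(9.5668e-4/3.2743e-3) = ln(0.179276)/ln(0.292178) ≈ 1.3970.
Then |x_6 − x*| ≈ |x_5 − x*|·(|x_5 − x*|/|x_4 − x*|)^p = 1.7151e-4·(0.179276)^1.3970 = 1.7151e-4·0.0906088 ≈ 1.554e-05.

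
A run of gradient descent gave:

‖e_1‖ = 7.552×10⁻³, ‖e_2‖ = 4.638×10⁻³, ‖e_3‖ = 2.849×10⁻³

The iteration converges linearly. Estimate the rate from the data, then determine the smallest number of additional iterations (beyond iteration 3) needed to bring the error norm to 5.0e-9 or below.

Rate ρ ≈ ‖e_3‖/‖e_2‖ = 2.849×10⁻³/4.638×10⁻³ = 0.6143.
After j more steps, ‖e_{3+j}‖ ≈ 2.849×10⁻³·ρ^j; need ρ^j ≤ 5.0e-9/2.849×10⁻³ = 1.755e-06.
j ≥ ln(1.755e-06)/ln(0.6143) = -13.2530/-0.48727 = 27.198.
So 28 more iterations are needed.

28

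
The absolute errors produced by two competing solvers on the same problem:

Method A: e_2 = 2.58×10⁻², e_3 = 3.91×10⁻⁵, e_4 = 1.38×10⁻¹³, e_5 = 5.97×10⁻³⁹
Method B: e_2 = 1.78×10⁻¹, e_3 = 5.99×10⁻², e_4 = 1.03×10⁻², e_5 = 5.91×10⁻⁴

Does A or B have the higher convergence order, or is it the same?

Method A: p ≈ ln(5.97×10⁻³⁹/1.38×10⁻¹³)/ln(1.38×10⁻¹³/3.91×10⁻⁵) ≈ 3.00.
Method B: p ≈ ln(5.91×10⁻⁴/1.03×10⁻²)/ln(1.03×10⁻²/5.99×10⁻²) ≈ 1.62.
Method A has the higher order (≈3.0 vs ≈1.6).

A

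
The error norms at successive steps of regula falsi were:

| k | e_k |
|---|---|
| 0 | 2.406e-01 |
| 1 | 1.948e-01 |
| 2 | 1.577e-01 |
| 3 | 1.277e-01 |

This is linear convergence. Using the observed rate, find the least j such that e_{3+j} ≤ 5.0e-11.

Rate ρ ≈ e_3/e_2 = 1.277e-01/1.577e-01 = 0.8098.
After j more steps, e_{3+j} ≈ 1.277e-01·ρ^j; need ρ^j ≤ 5.0e-11/1.277e-01 = 3.91543e-10.
j ≥ ln(3.91543e-10)/ln(0.8098) = -21.6609/-0.21097 = 102.673.
So 103 more iterations are needed.

103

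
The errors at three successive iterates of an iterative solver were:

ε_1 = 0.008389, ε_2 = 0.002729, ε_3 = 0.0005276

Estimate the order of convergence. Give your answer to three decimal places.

1.463

p ≈ ln(ε_3/ε_2) / ln(ε_2/ε_1)
  = ln(0.0005276/0.002729) / ln(0.002729/0.008389)
  = ln(0.193331) / ln(0.325307)
  = -1.643352 / -1.122986 ≈ 1.463377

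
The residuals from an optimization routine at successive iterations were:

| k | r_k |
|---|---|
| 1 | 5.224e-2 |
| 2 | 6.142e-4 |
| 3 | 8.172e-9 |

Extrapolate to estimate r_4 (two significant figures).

First estimate the order: p ≈ ln(r_3/r_2) / ln(r_2/r_1) = ln(8.172e-9/6.142e-4)/ln(6.142e-4/5.224e-2) = ln(1.33051e-05)/ln(0.0117573) ≈ 2.5268.
Then r_4 ≈ r_3·(r_3/r_2)^p = 8.172e-9·(1.33051e-05)^2.5268 = 8.172e-9·4.77935e-13 ≈ 3.906e-21.

3.9e-21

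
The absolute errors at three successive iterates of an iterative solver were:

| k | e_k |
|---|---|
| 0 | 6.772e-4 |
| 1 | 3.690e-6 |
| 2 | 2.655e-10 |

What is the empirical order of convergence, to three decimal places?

1.830

p ≈ ln(e_2/e_1) / ln(e_1/e_0)
  = ln(2.655e-10/3.690e-6) / ln(3.690e-6/6.772e-4)
  = ln(7.19512e-05) / ln(0.00544891)
  = -9.539522 / -5.212340 ≈ 1.830180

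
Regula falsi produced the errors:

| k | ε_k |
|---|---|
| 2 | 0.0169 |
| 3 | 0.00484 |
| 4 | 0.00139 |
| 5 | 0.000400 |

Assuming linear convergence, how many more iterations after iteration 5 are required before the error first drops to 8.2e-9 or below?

9

Rate ρ ≈ ε_5/ε_4 = 0.000400/0.00139 = 0.2878.
After j more steps, ε_{5+j} ≈ 0.000400·ρ^j; need ρ^j ≤ 8.2e-9/0.000400 = 2.05e-05.
j ≥ ln(2.05e-05)/ln(0.2878) = -10.7951/-1.24549 = 8.667.
So 9 more iterations are needed.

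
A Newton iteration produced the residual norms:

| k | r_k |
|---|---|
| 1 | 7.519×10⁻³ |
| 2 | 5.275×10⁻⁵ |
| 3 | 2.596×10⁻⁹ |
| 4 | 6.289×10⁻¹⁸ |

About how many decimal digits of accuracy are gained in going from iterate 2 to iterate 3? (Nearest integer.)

Digits gained ≈ log₁₀(r_2/r_3) = log₁₀(5.275×10⁻⁵/2.596×10⁻⁹) = log₁₀(20319.7) ≈ 4.308.

4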